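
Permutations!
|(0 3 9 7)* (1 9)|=|(0 3 1 9 7)|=5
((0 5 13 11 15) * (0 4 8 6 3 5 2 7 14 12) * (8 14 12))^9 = (15)(0 2 7 12)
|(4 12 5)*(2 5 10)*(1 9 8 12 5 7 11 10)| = 4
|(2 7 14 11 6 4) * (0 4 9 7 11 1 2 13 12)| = |(0 4 13 12)(1 2 11 6 9 7 14)| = 28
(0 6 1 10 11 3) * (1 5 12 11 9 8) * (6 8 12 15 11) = [8, 10, 2, 0, 4, 15, 5, 7, 1, 12, 9, 3, 6, 13, 14, 11] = (0 8 1 10 9 12 6 5 15 11 3)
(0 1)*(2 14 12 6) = (0 1)(2 14 12 6) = [1, 0, 14, 3, 4, 5, 2, 7, 8, 9, 10, 11, 6, 13, 12]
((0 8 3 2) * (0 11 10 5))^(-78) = ((0 8 3 2 11 10 5))^(-78) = (0 5 10 11 2 3 8)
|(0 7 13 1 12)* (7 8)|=|(0 8 7 13 1 12)|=6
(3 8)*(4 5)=(3 8)(4 5)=[0, 1, 2, 8, 5, 4, 6, 7, 3]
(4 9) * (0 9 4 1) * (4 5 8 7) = (0 9 1)(4 5 8 7) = [9, 0, 2, 3, 5, 8, 6, 4, 7, 1]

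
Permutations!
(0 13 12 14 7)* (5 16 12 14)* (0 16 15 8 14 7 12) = (0 13 7 16)(5 15 8 14 12) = [13, 1, 2, 3, 4, 15, 6, 16, 14, 9, 10, 11, 5, 7, 12, 8, 0]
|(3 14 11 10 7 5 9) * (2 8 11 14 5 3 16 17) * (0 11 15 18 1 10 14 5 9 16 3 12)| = |(0 11 14 5 16 17 2 8 15 18 1 10 7 12)(3 9)| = 14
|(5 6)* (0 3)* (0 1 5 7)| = |(0 3 1 5 6 7)| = 6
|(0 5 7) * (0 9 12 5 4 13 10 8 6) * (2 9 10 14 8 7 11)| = 30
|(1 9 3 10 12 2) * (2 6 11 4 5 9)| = |(1 2)(3 10 12 6 11 4 5 9)| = 8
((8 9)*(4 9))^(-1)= (4 8 9)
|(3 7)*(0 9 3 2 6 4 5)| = 8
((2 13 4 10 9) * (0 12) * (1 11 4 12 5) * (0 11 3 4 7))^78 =(0 9)(1 13)(2 5)(3 12)(4 11)(7 10)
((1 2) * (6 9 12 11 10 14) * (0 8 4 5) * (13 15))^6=(15)(0 4)(5 8)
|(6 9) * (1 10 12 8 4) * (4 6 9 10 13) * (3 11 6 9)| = |(1 13 4)(3 11 6 10 12 8 9)| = 21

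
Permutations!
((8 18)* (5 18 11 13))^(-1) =((5 18 8 11 13))^(-1) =(5 13 11 8 18)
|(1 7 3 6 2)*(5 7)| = 6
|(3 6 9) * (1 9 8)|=|(1 9 3 6 8)|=5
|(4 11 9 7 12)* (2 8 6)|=|(2 8 6)(4 11 9 7 12)|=15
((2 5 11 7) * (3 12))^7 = (2 7 11 5)(3 12)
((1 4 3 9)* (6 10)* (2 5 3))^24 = (10)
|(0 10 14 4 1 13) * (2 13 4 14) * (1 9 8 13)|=|(14)(0 10 2 1 4 9 8 13)|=8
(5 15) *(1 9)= [0, 9, 2, 3, 4, 15, 6, 7, 8, 1, 10, 11, 12, 13, 14, 5]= (1 9)(5 15)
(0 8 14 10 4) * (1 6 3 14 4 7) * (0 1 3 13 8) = (1 6 13 8 4)(3 14 10 7) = [0, 6, 2, 14, 1, 5, 13, 3, 4, 9, 7, 11, 12, 8, 10]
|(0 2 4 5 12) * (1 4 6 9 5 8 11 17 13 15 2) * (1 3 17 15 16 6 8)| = 36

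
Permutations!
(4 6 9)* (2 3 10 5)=(2 3 10 5)(4 6 9)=[0, 1, 3, 10, 6, 2, 9, 7, 8, 4, 5]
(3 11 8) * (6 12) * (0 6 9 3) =[6, 1, 2, 11, 4, 5, 12, 7, 0, 3, 10, 8, 9] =(0 6 12 9 3 11 8)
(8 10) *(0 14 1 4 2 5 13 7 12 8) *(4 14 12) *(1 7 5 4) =(0 12 8 10)(1 14 7)(2 4)(5 13) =[12, 14, 4, 3, 2, 13, 6, 1, 10, 9, 0, 11, 8, 5, 7]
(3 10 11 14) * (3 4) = (3 10 11 14 4) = [0, 1, 2, 10, 3, 5, 6, 7, 8, 9, 11, 14, 12, 13, 4]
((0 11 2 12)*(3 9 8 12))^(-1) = ((0 11 2 3 9 8 12))^(-1) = (0 12 8 9 3 2 11)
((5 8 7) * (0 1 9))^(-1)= ((0 1 9)(5 8 7))^(-1)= (0 9 1)(5 7 8)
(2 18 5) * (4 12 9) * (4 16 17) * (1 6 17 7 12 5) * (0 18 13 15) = (0 18 1 6 17 4 5 2 13 15)(7 12 9 16) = [18, 6, 13, 3, 5, 2, 17, 12, 8, 16, 10, 11, 9, 15, 14, 0, 7, 4, 1]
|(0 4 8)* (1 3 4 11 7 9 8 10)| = 20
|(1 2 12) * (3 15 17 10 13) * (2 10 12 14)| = 14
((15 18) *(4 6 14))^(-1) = (4 14 6)(15 18)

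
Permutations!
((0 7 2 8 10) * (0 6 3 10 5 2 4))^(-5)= (0 7 4)(2 8 5)(3 10 6)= ((0 7 4)(2 8 5)(3 10 6))^(-5)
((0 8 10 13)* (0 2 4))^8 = (0 10 2)(4 8 13)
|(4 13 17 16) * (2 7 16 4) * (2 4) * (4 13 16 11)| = |(2 7 11 4 16 13 17)| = 7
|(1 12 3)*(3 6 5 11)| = 6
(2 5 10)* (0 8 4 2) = (0 8 4 2 5 10) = [8, 1, 5, 3, 2, 10, 6, 7, 4, 9, 0]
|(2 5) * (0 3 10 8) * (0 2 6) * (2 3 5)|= 3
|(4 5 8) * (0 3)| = 6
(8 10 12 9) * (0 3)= (0 3)(8 10 12 9)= [3, 1, 2, 0, 4, 5, 6, 7, 10, 8, 12, 11, 9]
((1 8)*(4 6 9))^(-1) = ((1 8)(4 6 9))^(-1) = (1 8)(4 9 6)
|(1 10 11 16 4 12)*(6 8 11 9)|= 9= |(1 10 9 6 8 11 16 4 12)|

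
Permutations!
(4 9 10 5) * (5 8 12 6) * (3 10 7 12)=(3 10 8)(4 9 7 12 6 5)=[0, 1, 2, 10, 9, 4, 5, 12, 3, 7, 8, 11, 6]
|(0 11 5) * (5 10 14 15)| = 6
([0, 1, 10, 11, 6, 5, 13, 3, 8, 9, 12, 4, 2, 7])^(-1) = [0, 1, 12, 7, 11, 5, 4, 13, 8, 9, 2, 3, 10, 6]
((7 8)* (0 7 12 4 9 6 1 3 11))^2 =((0 7 8 12 4 9 6 1 3 11))^2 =(0 8 4 6 3)(1 11 7 12 9)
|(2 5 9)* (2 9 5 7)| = |(9)(2 7)| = 2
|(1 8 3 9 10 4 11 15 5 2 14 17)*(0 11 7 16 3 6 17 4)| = |(0 11 15 5 2 14 4 7 16 3 9 10)(1 8 6 17)| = 12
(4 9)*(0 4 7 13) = (0 4 9 7 13) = [4, 1, 2, 3, 9, 5, 6, 13, 8, 7, 10, 11, 12, 0]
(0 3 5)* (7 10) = (0 3 5)(7 10) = [3, 1, 2, 5, 4, 0, 6, 10, 8, 9, 7]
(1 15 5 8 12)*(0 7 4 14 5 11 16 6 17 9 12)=(0 7 4 14 5 8)(1 15 11 16 6 17 9 12)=[7, 15, 2, 3, 14, 8, 17, 4, 0, 12, 10, 16, 1, 13, 5, 11, 6, 9]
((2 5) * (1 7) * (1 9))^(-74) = (1 7 9)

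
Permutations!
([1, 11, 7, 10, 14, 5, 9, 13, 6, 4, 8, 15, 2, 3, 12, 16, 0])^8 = [15, 16, 4, 2, 8, 5, 3, 14, 13, 10, 7, 0, 9, 12, 6, 1, 11]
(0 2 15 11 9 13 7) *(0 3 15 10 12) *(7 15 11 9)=(0 2 10 12)(3 11 7)(9 13 15)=[2, 1, 10, 11, 4, 5, 6, 3, 8, 13, 12, 7, 0, 15, 14, 9]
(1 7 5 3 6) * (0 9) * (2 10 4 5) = (0 9)(1 7 2 10 4 5 3 6) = [9, 7, 10, 6, 5, 3, 1, 2, 8, 0, 4]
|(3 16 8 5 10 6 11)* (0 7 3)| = 9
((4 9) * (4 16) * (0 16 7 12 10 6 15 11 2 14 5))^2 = (0 4 7 10 15 2 5 16 9 12 6 11 14)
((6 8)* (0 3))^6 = ((0 3)(6 8))^6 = (8)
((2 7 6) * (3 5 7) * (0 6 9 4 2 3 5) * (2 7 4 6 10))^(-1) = ((0 10 2 5 4 7 9 6 3))^(-1) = (0 3 6 9 7 4 5 2 10)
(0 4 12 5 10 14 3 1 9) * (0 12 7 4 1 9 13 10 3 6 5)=(0 1 13 10 14 6 5 3 9 12)(4 7)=[1, 13, 2, 9, 7, 3, 5, 4, 8, 12, 14, 11, 0, 10, 6]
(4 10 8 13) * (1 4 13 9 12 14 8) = (1 4 10)(8 9 12 14) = [0, 4, 2, 3, 10, 5, 6, 7, 9, 12, 1, 11, 14, 13, 8]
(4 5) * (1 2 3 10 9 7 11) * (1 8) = (1 2 3 10 9 7 11 8)(4 5) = [0, 2, 3, 10, 5, 4, 6, 11, 1, 7, 9, 8]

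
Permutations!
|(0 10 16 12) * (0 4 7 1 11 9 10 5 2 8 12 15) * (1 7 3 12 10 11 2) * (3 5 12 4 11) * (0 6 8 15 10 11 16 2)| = |(0 12 16 10 2 15 6 8 11 9 3 4 5 1)| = 14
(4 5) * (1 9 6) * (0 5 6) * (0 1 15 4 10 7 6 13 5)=(1 9)(4 13 5 10 7 6 15)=[0, 9, 2, 3, 13, 10, 15, 6, 8, 1, 7, 11, 12, 5, 14, 4]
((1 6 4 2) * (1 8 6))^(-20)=(8)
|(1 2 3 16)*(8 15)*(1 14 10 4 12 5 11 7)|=|(1 2 3 16 14 10 4 12 5 11 7)(8 15)|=22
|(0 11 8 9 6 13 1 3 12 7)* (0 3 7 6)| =12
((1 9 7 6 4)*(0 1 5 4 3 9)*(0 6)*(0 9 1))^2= ((1 6 3)(4 5)(7 9))^2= (9)(1 3 6)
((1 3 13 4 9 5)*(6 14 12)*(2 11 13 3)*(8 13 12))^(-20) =(1 11 6 8 4 5 2 12 14 13 9)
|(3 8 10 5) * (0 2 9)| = 12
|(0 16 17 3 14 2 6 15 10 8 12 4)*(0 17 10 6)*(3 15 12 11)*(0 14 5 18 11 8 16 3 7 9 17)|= 12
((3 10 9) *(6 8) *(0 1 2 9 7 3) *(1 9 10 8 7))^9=(10)(0 9)(3 8 6 7)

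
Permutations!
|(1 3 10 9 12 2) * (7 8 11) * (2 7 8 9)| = |(1 3 10 2)(7 9 12)(8 11)| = 12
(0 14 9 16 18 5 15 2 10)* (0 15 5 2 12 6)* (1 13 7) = (0 14 9 16 18 2 10 15 12 6)(1 13 7) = [14, 13, 10, 3, 4, 5, 0, 1, 8, 16, 15, 11, 6, 7, 9, 12, 18, 17, 2]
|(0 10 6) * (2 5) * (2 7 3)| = 12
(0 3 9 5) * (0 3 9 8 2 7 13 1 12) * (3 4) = (0 9 5 4 3 8 2 7 13 1 12) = [9, 12, 7, 8, 3, 4, 6, 13, 2, 5, 10, 11, 0, 1]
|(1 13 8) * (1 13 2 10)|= |(1 2 10)(8 13)|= 6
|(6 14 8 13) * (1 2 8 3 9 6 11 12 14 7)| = |(1 2 8 13 11 12 14 3 9 6 7)| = 11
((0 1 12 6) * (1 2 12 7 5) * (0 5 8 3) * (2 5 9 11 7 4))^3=(0 4 6 7)(1 12 11 3)(2 9 8 5)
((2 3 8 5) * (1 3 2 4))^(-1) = ((1 3 8 5 4))^(-1) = (1 4 5 8 3)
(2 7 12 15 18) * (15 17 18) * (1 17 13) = [0, 17, 7, 3, 4, 5, 6, 12, 8, 9, 10, 11, 13, 1, 14, 15, 16, 18, 2] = (1 17 18 2 7 12 13)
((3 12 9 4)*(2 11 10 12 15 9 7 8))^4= ((2 11 10 12 7 8)(3 15 9 4))^4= (15)(2 7 10)(8 12 11)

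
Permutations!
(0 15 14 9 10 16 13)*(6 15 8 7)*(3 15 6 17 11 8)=(0 3 15 14 9 10 16 13)(7 17 11 8)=[3, 1, 2, 15, 4, 5, 6, 17, 7, 10, 16, 8, 12, 0, 9, 14, 13, 11]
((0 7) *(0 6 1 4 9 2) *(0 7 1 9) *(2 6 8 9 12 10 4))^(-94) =(0 6 2 10 8)(1 12 7 4 9)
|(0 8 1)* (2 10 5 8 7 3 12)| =9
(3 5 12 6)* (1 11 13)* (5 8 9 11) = (1 5 12 6 3 8 9 11 13) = [0, 5, 2, 8, 4, 12, 3, 7, 9, 11, 10, 13, 6, 1]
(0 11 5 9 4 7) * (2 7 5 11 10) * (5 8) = [10, 1, 7, 3, 8, 9, 6, 0, 5, 4, 2, 11] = (11)(0 10 2 7)(4 8 5 9)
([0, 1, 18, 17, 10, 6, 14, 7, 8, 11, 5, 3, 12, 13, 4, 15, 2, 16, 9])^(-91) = [0, 1, 2, 3, 14, 10, 5, 7, 8, 9, 4, 11, 12, 13, 6, 15, 16, 17, 18]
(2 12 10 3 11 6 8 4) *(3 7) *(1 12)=[0, 12, 1, 11, 2, 5, 8, 3, 4, 9, 7, 6, 10]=(1 12 10 7 3 11 6 8 4 2)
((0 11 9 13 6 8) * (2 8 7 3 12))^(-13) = ((0 11 9 13 6 7 3 12 2 8))^(-13) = (0 12 6 11 2 7 9 8 3 13)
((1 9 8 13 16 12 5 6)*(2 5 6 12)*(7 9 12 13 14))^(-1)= (1 6 12)(2 16 13 5)(7 14 8 9)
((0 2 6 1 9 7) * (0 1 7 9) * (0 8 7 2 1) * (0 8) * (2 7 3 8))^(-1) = (9)(0 1)(2 7 6)(3 8)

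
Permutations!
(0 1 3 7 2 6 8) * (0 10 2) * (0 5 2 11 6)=(0 1 3 7 5 2)(6 8 10 11)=[1, 3, 0, 7, 4, 2, 8, 5, 10, 9, 11, 6]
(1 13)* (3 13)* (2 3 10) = (1 10 2 3 13) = [0, 10, 3, 13, 4, 5, 6, 7, 8, 9, 2, 11, 12, 1]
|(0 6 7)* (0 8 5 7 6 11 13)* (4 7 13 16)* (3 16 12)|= |(0 11 12 3 16 4 7 8 5 13)|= 10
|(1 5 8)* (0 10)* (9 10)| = 3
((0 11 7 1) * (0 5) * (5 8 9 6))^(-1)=((0 11 7 1 8 9 6 5))^(-1)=(0 5 6 9 8 1 7 11)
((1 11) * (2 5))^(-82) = (11) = ((1 11)(2 5))^(-82)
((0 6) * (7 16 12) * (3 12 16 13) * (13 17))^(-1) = ((0 6)(3 12 7 17 13))^(-1) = (0 6)(3 13 17 7 12)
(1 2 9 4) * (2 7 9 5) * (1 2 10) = (1 7 9 4 2 5 10) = [0, 7, 5, 3, 2, 10, 6, 9, 8, 4, 1]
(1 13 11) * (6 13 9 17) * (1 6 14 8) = (1 9 17 14 8)(6 13 11) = [0, 9, 2, 3, 4, 5, 13, 7, 1, 17, 10, 6, 12, 11, 8, 15, 16, 14]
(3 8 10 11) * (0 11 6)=(0 11 3 8 10 6)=[11, 1, 2, 8, 4, 5, 0, 7, 10, 9, 6, 3]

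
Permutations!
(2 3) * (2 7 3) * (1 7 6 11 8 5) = (1 7 3 6 11 8 5) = [0, 7, 2, 6, 4, 1, 11, 3, 5, 9, 10, 8]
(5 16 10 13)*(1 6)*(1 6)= (5 16 10 13)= [0, 1, 2, 3, 4, 16, 6, 7, 8, 9, 13, 11, 12, 5, 14, 15, 10]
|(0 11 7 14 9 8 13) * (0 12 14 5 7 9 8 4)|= |(0 11 9 4)(5 7)(8 13 12 14)|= 4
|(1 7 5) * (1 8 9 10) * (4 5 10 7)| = |(1 4 5 8 9 7 10)| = 7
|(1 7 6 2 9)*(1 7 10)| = 4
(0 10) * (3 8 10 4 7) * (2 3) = (0 4 7 2 3 8 10) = [4, 1, 3, 8, 7, 5, 6, 2, 10, 9, 0]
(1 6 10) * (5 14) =(1 6 10)(5 14) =[0, 6, 2, 3, 4, 14, 10, 7, 8, 9, 1, 11, 12, 13, 5]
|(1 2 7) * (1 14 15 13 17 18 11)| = 9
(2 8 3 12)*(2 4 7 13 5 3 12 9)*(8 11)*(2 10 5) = (2 11 8 12 4 7 13)(3 9 10 5) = [0, 1, 11, 9, 7, 3, 6, 13, 12, 10, 5, 8, 4, 2]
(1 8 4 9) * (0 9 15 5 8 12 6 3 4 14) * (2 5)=(0 9 1 12 6 3 4 15 2 5 8 14)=[9, 12, 5, 4, 15, 8, 3, 7, 14, 1, 10, 11, 6, 13, 0, 2]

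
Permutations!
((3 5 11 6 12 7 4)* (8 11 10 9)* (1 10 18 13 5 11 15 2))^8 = (1 9 15)(2 10 8)(3 6 7)(4 11 12)(5 13 18)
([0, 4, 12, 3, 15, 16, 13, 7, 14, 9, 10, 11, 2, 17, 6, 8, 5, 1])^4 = (1 14)(4 6)(8 17)(13 15)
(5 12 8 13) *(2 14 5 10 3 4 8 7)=(2 14 5 12 7)(3 4 8 13 10)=[0, 1, 14, 4, 8, 12, 6, 2, 13, 9, 3, 11, 7, 10, 5]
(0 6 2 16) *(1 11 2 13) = (0 6 13 1 11 2 16) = [6, 11, 16, 3, 4, 5, 13, 7, 8, 9, 10, 2, 12, 1, 14, 15, 0]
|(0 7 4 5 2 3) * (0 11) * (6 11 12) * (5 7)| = 14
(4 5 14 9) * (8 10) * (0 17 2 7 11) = [17, 1, 7, 3, 5, 14, 6, 11, 10, 4, 8, 0, 12, 13, 9, 15, 16, 2] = (0 17 2 7 11)(4 5 14 9)(8 10)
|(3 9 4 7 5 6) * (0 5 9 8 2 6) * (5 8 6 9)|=14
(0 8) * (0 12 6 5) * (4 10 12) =(0 8 4 10 12 6 5) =[8, 1, 2, 3, 10, 0, 5, 7, 4, 9, 12, 11, 6]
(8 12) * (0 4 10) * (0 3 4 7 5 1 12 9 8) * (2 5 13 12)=(0 7 13 12)(1 2 5)(3 4 10)(8 9)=[7, 2, 5, 4, 10, 1, 6, 13, 9, 8, 3, 11, 0, 12]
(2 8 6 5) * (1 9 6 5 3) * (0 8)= (0 8 5 2)(1 9 6 3)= [8, 9, 0, 1, 4, 2, 3, 7, 5, 6]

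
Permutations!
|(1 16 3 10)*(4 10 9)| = 6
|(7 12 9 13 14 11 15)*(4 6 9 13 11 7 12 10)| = |(4 6 9 11 15 12 13 14 7 10)| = 10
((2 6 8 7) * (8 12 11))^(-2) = (2 8 12)(6 7 11)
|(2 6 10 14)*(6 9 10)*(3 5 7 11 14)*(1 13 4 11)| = |(1 13 4 11 14 2 9 10 3 5 7)| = 11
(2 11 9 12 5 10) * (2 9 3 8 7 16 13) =(2 11 3 8 7 16 13)(5 10 9 12) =[0, 1, 11, 8, 4, 10, 6, 16, 7, 12, 9, 3, 5, 2, 14, 15, 13]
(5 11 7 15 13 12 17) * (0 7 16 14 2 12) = (0 7 15 13)(2 12 17 5 11 16 14) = [7, 1, 12, 3, 4, 11, 6, 15, 8, 9, 10, 16, 17, 0, 2, 13, 14, 5]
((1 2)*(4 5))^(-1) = (1 2)(4 5)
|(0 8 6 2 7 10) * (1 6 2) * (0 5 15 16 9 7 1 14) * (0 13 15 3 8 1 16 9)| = 14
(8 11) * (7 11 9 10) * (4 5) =(4 5)(7 11 8 9 10) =[0, 1, 2, 3, 5, 4, 6, 11, 9, 10, 7, 8]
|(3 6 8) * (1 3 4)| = 5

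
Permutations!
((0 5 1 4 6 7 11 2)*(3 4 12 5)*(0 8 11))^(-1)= (0 7 6 4 3)(1 5 12)(2 11 8)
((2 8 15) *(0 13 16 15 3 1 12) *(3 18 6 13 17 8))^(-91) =(0 13 1 18 2 17 16 12 6 3 8 15)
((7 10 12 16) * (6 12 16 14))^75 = ((6 12 14)(7 10 16))^75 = (16)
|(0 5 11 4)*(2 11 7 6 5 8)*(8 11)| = |(0 11 4)(2 8)(5 7 6)| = 6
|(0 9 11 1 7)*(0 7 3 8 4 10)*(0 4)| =|(0 9 11 1 3 8)(4 10)| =6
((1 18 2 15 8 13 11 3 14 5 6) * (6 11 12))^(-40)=((1 18 2 15 8 13 12 6)(3 14 5 11))^(-40)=(18)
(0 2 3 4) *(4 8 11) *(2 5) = (0 5 2 3 8 11 4) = [5, 1, 3, 8, 0, 2, 6, 7, 11, 9, 10, 4]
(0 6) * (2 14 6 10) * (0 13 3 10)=(2 14 6 13 3 10)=[0, 1, 14, 10, 4, 5, 13, 7, 8, 9, 2, 11, 12, 3, 6]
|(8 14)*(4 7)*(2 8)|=6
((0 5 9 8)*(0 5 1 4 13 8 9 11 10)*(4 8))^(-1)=(0 10 11 5 8 1)(4 13)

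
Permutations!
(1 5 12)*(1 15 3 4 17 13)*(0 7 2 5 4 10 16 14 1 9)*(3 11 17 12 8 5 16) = (0 7 2 16 14 1 4 12 15 11 17 13 9)(3 10)(5 8) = [7, 4, 16, 10, 12, 8, 6, 2, 5, 0, 3, 17, 15, 9, 1, 11, 14, 13]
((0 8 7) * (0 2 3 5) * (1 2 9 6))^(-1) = ((0 8 7 9 6 1 2 3 5))^(-1) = (0 5 3 2 1 6 9 7 8)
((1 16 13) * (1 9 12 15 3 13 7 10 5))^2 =((1 16 7 10 5)(3 13 9 12 15))^2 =(1 7 5 16 10)(3 9 15 13 12)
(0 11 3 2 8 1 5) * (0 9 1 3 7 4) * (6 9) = (0 11 7 4)(1 5 6 9)(2 8 3) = [11, 5, 8, 2, 0, 6, 9, 4, 3, 1, 10, 7]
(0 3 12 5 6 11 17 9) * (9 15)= (0 3 12 5 6 11 17 15 9)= [3, 1, 2, 12, 4, 6, 11, 7, 8, 0, 10, 17, 5, 13, 14, 9, 16, 15]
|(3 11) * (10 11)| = 3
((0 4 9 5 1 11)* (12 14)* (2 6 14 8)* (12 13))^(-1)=(0 11 1 5 9 4)(2 8 12 13 14 6)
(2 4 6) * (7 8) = (2 4 6)(7 8) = [0, 1, 4, 3, 6, 5, 2, 8, 7]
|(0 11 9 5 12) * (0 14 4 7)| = 8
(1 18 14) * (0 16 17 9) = (0 16 17 9)(1 18 14) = [16, 18, 2, 3, 4, 5, 6, 7, 8, 0, 10, 11, 12, 13, 1, 15, 17, 9, 14]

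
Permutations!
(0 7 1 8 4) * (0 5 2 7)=(1 8 4 5 2 7)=[0, 8, 7, 3, 5, 2, 6, 1, 4]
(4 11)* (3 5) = (3 5)(4 11) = [0, 1, 2, 5, 11, 3, 6, 7, 8, 9, 10, 4]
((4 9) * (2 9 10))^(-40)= ((2 9 4 10))^(-40)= (10)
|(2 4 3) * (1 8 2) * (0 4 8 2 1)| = |(0 4 3)(1 2 8)| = 3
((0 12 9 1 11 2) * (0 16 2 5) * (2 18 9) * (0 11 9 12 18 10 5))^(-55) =((0 18 12 2 16 10 5 11)(1 9))^(-55) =(0 18 12 2 16 10 5 11)(1 9)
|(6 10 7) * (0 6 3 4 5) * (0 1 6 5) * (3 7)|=7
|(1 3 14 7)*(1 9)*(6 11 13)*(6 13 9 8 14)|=|(1 3 6 11 9)(7 8 14)|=15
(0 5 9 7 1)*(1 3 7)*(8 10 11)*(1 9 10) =[5, 0, 2, 7, 4, 10, 6, 3, 1, 9, 11, 8] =(0 5 10 11 8 1)(3 7)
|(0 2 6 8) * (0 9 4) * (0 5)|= |(0 2 6 8 9 4 5)|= 7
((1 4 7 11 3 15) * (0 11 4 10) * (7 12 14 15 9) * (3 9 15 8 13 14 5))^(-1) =(0 10 1 15 3 5 12 4 7 9 11)(8 14 13)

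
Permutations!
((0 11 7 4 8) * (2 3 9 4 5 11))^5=(0 8 4 9 3 2)(5 7 11)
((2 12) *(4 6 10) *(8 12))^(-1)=(2 12 8)(4 10 6)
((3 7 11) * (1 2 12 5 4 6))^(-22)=((1 2 12 5 4 6)(3 7 11))^(-22)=(1 12 4)(2 5 6)(3 11 7)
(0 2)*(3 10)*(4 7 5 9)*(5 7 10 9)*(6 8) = (0 2)(3 9 4 10)(6 8) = [2, 1, 0, 9, 10, 5, 8, 7, 6, 4, 3]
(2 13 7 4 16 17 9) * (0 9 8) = (0 9 2 13 7 4 16 17 8) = [9, 1, 13, 3, 16, 5, 6, 4, 0, 2, 10, 11, 12, 7, 14, 15, 17, 8]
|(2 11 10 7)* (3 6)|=|(2 11 10 7)(3 6)|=4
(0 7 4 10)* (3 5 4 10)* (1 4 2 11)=(0 7 10)(1 4 3 5 2 11)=[7, 4, 11, 5, 3, 2, 6, 10, 8, 9, 0, 1]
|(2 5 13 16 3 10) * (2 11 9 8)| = 9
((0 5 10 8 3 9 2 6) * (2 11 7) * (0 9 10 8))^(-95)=((0 5 8 3 10)(2 6 9 11 7))^(-95)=(11)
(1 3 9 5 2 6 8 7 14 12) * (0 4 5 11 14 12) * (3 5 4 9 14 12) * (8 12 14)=(0 9 11 14)(1 5 2 6 12)(3 8 7)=[9, 5, 6, 8, 4, 2, 12, 3, 7, 11, 10, 14, 1, 13, 0]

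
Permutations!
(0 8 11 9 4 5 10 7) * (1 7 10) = (0 8 11 9 4 5 1 7) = [8, 7, 2, 3, 5, 1, 6, 0, 11, 4, 10, 9]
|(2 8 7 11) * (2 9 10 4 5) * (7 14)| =9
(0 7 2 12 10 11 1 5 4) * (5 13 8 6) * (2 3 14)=(0 7 3 14 2 12 10 11 1 13 8 6 5 4)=[7, 13, 12, 14, 0, 4, 5, 3, 6, 9, 11, 1, 10, 8, 2]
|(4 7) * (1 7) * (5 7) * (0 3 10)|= |(0 3 10)(1 5 7 4)|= 12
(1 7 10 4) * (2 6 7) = [0, 2, 6, 3, 1, 5, 7, 10, 8, 9, 4] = (1 2 6 7 10 4)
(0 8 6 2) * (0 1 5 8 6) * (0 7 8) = (0 6 2 1 5)(7 8) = [6, 5, 1, 3, 4, 0, 2, 8, 7]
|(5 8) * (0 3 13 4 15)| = 10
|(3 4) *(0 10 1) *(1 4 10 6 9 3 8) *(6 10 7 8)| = 9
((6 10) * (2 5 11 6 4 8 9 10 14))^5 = (14)(4 8 9 10)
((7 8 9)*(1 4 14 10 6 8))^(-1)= (1 7 9 8 6 10 14 4)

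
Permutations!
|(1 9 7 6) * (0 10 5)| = |(0 10 5)(1 9 7 6)| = 12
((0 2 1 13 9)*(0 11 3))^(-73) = ((0 2 1 13 9 11 3))^(-73) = (0 9 2 11 1 3 13)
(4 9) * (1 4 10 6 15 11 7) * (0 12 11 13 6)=[12, 4, 2, 3, 9, 5, 15, 1, 8, 10, 0, 7, 11, 6, 14, 13]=(0 12 11 7 1 4 9 10)(6 15 13)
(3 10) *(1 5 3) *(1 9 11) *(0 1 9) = (0 1 5 3 10)(9 11) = [1, 5, 2, 10, 4, 3, 6, 7, 8, 11, 0, 9]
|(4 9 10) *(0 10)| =4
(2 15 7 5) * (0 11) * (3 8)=(0 11)(2 15 7 5)(3 8)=[11, 1, 15, 8, 4, 2, 6, 5, 3, 9, 10, 0, 12, 13, 14, 7]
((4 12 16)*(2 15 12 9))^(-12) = (16)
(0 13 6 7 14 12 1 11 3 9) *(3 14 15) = (0 13 6 7 15 3 9)(1 11 14 12) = [13, 11, 2, 9, 4, 5, 7, 15, 8, 0, 10, 14, 1, 6, 12, 3]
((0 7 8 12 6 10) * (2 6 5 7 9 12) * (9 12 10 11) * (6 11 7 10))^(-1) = (0 10 5 12)(2 8 7 6 9 11)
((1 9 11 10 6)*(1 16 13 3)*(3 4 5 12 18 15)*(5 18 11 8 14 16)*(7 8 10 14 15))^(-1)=(1 3 15 8 7 18 4 13 16 14 11 12 5 6 10 9)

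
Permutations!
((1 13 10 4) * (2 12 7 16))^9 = (1 13 10 4)(2 12 7 16)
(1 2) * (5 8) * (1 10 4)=[0, 2, 10, 3, 1, 8, 6, 7, 5, 9, 4]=(1 2 10 4)(5 8)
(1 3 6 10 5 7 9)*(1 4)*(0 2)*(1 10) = (0 2)(1 3 6)(4 10 5 7 9) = [2, 3, 0, 6, 10, 7, 1, 9, 8, 4, 5]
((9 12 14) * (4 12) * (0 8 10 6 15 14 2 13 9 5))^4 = ((0 8 10 6 15 14 5)(2 13 9 4 12))^4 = (0 15 8 14 10 5 6)(2 12 4 9 13)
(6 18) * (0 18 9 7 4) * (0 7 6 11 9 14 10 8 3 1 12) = (0 18 11 9 6 14 10 8 3 1 12)(4 7) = [18, 12, 2, 1, 7, 5, 14, 4, 3, 6, 8, 9, 0, 13, 10, 15, 16, 17, 11]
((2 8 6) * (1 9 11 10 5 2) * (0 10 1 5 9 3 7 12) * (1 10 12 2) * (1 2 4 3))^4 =(12)(3 7 4)(9 11 10)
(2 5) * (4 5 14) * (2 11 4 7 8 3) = (2 14 7 8 3)(4 5 11) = [0, 1, 14, 2, 5, 11, 6, 8, 3, 9, 10, 4, 12, 13, 7]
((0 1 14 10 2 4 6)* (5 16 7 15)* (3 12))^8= ((0 1 14 10 2 4 6)(3 12)(5 16 7 15))^8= (16)(0 1 14 10 2 4 6)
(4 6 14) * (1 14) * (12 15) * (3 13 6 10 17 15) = (1 14 4 10 17 15 12 3 13 6) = [0, 14, 2, 13, 10, 5, 1, 7, 8, 9, 17, 11, 3, 6, 4, 12, 16, 15]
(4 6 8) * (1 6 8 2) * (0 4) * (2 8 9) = (0 4 9 2 1 6 8) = [4, 6, 1, 3, 9, 5, 8, 7, 0, 2]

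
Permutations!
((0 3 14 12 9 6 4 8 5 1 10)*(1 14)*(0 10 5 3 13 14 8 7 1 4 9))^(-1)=((0 13 14 12)(1 5 8 3 4 7)(6 9))^(-1)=(0 12 14 13)(1 7 4 3 8 5)(6 9)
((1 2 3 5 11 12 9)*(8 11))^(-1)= (1 9 12 11 8 5 3 2)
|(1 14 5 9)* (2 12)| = |(1 14 5 9)(2 12)| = 4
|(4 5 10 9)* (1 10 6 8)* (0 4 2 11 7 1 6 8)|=30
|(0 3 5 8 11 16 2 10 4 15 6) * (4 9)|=12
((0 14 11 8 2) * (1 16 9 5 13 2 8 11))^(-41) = (0 2 13 5 9 16 1 14)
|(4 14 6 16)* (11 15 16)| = |(4 14 6 11 15 16)| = 6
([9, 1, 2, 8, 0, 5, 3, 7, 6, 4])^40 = [9, 1, 2, 8, 0, 5, 3, 7, 6, 4]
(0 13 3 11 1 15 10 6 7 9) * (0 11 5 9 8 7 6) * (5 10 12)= (0 13 3 10)(1 15 12 5 9 11)(7 8)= [13, 15, 2, 10, 4, 9, 6, 8, 7, 11, 0, 1, 5, 3, 14, 12]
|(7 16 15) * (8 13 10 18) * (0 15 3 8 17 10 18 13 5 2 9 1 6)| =44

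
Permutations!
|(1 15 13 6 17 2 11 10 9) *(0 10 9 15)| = 10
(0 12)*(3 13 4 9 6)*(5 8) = (0 12)(3 13 4 9 6)(5 8) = [12, 1, 2, 13, 9, 8, 3, 7, 5, 6, 10, 11, 0, 4]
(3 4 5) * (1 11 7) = (1 11 7)(3 4 5) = [0, 11, 2, 4, 5, 3, 6, 1, 8, 9, 10, 7]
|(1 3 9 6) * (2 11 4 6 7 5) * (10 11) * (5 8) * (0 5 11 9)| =12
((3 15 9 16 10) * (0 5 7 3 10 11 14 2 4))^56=((0 5 7 3 15 9 16 11 14 2 4))^56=(0 5 7 3 15 9 16 11 14 2 4)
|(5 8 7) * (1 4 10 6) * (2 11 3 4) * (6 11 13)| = 12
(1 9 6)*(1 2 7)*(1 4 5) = (1 9 6 2 7 4 5) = [0, 9, 7, 3, 5, 1, 2, 4, 8, 6]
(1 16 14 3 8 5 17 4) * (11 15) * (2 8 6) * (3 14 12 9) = [0, 16, 8, 6, 1, 17, 2, 7, 5, 3, 10, 15, 9, 13, 14, 11, 12, 4] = (1 16 12 9 3 6 2 8 5 17 4)(11 15)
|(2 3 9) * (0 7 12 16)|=12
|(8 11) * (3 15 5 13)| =4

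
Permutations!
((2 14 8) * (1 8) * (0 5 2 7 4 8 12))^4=((0 5 2 14 1 12)(4 8 7))^4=(0 1 2)(4 8 7)(5 12 14)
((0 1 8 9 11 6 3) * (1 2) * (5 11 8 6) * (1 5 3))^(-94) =((0 2 5 11 3)(1 6)(8 9))^(-94) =(0 2 5 11 3)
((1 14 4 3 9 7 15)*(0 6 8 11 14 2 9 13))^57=((0 6 8 11 14 4 3 13)(1 2 9 7 15))^57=(0 6 8 11 14 4 3 13)(1 9 15 2 7)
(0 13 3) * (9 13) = (0 9 13 3) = [9, 1, 2, 0, 4, 5, 6, 7, 8, 13, 10, 11, 12, 3]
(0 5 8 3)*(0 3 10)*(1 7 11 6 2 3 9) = (0 5 8 10)(1 7 11 6 2 3 9) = [5, 7, 3, 9, 4, 8, 2, 11, 10, 1, 0, 6]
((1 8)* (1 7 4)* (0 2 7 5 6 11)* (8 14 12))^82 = (0 14 11 1 6 4 5 7 8 2 12)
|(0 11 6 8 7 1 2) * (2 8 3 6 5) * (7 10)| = 4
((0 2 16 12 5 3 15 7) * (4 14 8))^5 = ((0 2 16 12 5 3 15 7)(4 14 8))^5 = (0 3 16 7 5 2 15 12)(4 8 14)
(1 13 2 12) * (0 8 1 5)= (0 8 1 13 2 12 5)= [8, 13, 12, 3, 4, 0, 6, 7, 1, 9, 10, 11, 5, 2]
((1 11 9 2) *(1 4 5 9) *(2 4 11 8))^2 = ((1 8 2 11)(4 5 9))^2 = (1 2)(4 9 5)(8 11)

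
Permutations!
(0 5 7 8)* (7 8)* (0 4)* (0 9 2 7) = (0 5 8 4 9 2 7) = [5, 1, 7, 3, 9, 8, 6, 0, 4, 2]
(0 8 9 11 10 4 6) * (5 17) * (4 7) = [8, 1, 2, 3, 6, 17, 0, 4, 9, 11, 7, 10, 12, 13, 14, 15, 16, 5] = (0 8 9 11 10 7 4 6)(5 17)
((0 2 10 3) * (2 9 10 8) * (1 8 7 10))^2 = (0 1 2 10)(3 9 8 7)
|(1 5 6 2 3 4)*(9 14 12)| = |(1 5 6 2 3 4)(9 14 12)| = 6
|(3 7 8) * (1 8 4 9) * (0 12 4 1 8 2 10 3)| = |(0 12 4 9 8)(1 2 10 3 7)| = 5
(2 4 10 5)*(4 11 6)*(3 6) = (2 11 3 6 4 10 5) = [0, 1, 11, 6, 10, 2, 4, 7, 8, 9, 5, 3]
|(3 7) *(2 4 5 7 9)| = 6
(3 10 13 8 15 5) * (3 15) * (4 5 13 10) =[0, 1, 2, 4, 5, 15, 6, 7, 3, 9, 10, 11, 12, 8, 14, 13] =(3 4 5 15 13 8)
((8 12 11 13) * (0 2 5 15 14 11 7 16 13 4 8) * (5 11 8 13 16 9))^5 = ((16)(0 2 11 4 13)(5 15 14 8 12 7 9))^5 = (16)(5 7 8 15 9 12 14)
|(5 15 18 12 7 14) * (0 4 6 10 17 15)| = |(0 4 6 10 17 15 18 12 7 14 5)| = 11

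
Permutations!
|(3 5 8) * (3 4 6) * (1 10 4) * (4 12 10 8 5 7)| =|(1 8)(3 7 4 6)(10 12)| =4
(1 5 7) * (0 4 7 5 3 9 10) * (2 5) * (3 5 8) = (0 4 7 1 5 2 8 3 9 10) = [4, 5, 8, 9, 7, 2, 6, 1, 3, 10, 0]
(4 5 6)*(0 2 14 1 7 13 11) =(0 2 14 1 7 13 11)(4 5 6) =[2, 7, 14, 3, 5, 6, 4, 13, 8, 9, 10, 0, 12, 11, 1]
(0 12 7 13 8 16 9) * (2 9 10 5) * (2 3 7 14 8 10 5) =(0 12 14 8 16 5 3 7 13 10 2 9) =[12, 1, 9, 7, 4, 3, 6, 13, 16, 0, 2, 11, 14, 10, 8, 15, 5]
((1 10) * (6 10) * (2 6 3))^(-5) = (10)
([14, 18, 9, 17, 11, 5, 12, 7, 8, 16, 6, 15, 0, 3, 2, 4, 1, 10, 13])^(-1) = (0 12 6 10 17 3 13 18 1 16 9 2 14)(4 15 11)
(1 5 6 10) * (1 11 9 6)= (1 5)(6 10 11 9)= [0, 5, 2, 3, 4, 1, 10, 7, 8, 6, 11, 9]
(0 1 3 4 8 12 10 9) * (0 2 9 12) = (0 1 3 4 8)(2 9)(10 12) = [1, 3, 9, 4, 8, 5, 6, 7, 0, 2, 12, 11, 10]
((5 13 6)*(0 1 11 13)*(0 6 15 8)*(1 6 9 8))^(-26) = ((0 6 5 9 8)(1 11 13 15))^(-26) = (0 8 9 5 6)(1 13)(11 15)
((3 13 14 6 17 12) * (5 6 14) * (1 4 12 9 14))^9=(1 14 9 17 6 5 13 3 12 4)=((1 4 12 3 13 5 6 17 9 14))^9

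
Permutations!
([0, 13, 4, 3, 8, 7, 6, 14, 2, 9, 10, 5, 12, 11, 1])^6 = [0, 1, 2, 3, 4, 5, 6, 7, 8, 9, 10, 11, 12, 13, 14]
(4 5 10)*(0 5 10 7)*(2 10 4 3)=(0 5 7)(2 10 3)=[5, 1, 10, 2, 4, 7, 6, 0, 8, 9, 3]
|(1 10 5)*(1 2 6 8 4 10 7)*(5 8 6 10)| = 10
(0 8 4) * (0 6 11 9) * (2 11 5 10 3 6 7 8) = (0 2 11 9)(3 6 5 10)(4 7 8) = [2, 1, 11, 6, 7, 10, 5, 8, 4, 0, 3, 9]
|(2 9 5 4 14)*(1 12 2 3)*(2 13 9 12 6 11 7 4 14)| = 12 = |(1 6 11 7 4 2 12 13 9 5 14 3)|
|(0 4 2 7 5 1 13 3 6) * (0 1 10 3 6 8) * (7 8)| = |(0 4 2 8)(1 13 6)(3 7 5 10)| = 12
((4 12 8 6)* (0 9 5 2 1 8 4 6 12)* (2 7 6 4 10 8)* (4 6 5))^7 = ((0 9 4)(1 2)(5 7)(8 12 10))^7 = (0 9 4)(1 2)(5 7)(8 12 10)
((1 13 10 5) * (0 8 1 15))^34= (0 15 5 10 13 1 8)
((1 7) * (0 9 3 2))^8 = ((0 9 3 2)(1 7))^8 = (9)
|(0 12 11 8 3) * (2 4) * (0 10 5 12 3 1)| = |(0 3 10 5 12 11 8 1)(2 4)| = 8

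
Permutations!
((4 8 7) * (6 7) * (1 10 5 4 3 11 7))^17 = ((1 10 5 4 8 6)(3 11 7))^17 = (1 6 8 4 5 10)(3 7 11)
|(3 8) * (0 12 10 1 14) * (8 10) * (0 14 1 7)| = 6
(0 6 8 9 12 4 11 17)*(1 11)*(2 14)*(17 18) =(0 6 8 9 12 4 1 11 18 17)(2 14) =[6, 11, 14, 3, 1, 5, 8, 7, 9, 12, 10, 18, 4, 13, 2, 15, 16, 0, 17]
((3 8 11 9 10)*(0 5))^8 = (3 9 8 10 11)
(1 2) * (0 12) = [12, 2, 1, 3, 4, 5, 6, 7, 8, 9, 10, 11, 0] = (0 12)(1 2)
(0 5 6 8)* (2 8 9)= (0 5 6 9 2 8)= [5, 1, 8, 3, 4, 6, 9, 7, 0, 2]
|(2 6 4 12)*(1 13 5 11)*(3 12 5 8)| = 10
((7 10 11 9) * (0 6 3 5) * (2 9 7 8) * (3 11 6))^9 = (6 11 7 10) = ((0 3 5)(2 9 8)(6 11 7 10))^9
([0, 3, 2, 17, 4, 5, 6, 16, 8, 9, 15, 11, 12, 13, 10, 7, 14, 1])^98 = (1 17 3)(7 10 16 15 14)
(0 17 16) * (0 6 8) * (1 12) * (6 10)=(0 17 16 10 6 8)(1 12)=[17, 12, 2, 3, 4, 5, 8, 7, 0, 9, 6, 11, 1, 13, 14, 15, 10, 16]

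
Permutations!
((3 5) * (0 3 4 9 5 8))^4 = ((0 3 8)(4 9 5))^4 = (0 3 8)(4 9 5)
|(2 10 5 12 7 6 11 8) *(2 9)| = 9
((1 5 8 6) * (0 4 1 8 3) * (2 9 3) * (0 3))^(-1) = (0 9 2 5 1 4)(6 8)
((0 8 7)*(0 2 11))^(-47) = (0 2 8 11 7)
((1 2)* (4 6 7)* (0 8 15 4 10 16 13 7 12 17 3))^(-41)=((0 8 15 4 6 12 17 3)(1 2)(7 10 16 13))^(-41)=(0 3 17 12 6 4 15 8)(1 2)(7 13 16 10)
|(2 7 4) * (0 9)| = |(0 9)(2 7 4)| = 6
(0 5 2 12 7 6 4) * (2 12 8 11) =(0 5 12 7 6 4)(2 8 11) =[5, 1, 8, 3, 0, 12, 4, 6, 11, 9, 10, 2, 7]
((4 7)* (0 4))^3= (7)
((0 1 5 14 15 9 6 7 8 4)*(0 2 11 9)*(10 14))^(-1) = ((0 1 5 10 14 15)(2 11 9 6 7 8 4))^(-1) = (0 15 14 10 5 1)(2 4 8 7 6 9 11)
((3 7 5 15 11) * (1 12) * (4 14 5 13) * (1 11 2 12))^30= (15)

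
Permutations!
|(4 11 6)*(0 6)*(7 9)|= |(0 6 4 11)(7 9)|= 4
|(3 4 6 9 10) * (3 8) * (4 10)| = 3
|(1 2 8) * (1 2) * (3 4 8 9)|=5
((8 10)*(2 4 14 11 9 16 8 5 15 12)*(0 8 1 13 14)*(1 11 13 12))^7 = ((0 8 10 5 15 1 12 2 4)(9 16 11)(13 14))^7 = (0 2 1 5 8 4 12 15 10)(9 16 11)(13 14)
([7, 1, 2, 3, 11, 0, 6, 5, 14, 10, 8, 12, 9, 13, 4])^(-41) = [7, 1, 2, 3, 11, 0, 6, 5, 14, 10, 8, 12, 9, 13, 4]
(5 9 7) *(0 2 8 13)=(0 2 8 13)(5 9 7)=[2, 1, 8, 3, 4, 9, 6, 5, 13, 7, 10, 11, 12, 0]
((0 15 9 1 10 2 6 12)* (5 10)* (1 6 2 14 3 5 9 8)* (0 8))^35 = (0 15)(3 14 10 5)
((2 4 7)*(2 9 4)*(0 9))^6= (0 4)(7 9)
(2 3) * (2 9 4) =[0, 1, 3, 9, 2, 5, 6, 7, 8, 4] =(2 3 9 4)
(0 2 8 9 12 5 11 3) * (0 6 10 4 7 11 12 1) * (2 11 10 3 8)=(0 11 8 9 1)(3 6)(4 7 10)(5 12)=[11, 0, 2, 6, 7, 12, 3, 10, 9, 1, 4, 8, 5]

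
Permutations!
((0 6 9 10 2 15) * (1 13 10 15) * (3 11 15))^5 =(0 15 11 3 9 6)(1 13 10 2) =((0 6 9 3 11 15)(1 13 10 2))^5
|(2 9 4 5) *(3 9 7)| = |(2 7 3 9 4 5)| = 6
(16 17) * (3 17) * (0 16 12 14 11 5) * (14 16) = [14, 1, 2, 17, 4, 0, 6, 7, 8, 9, 10, 5, 16, 13, 11, 15, 3, 12] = (0 14 11 5)(3 17 12 16)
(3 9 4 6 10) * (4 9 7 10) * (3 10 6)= (10)(3 7 6 4)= [0, 1, 2, 7, 3, 5, 4, 6, 8, 9, 10]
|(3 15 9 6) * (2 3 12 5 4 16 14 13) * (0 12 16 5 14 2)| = |(0 12 14 13)(2 3 15 9 6 16)(4 5)| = 12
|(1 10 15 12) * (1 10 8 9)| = 3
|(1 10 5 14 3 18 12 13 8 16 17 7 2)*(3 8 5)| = 13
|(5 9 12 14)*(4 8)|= 4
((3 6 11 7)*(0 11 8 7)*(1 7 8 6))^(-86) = ((0 11)(1 7 3))^(-86) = (11)(1 7 3)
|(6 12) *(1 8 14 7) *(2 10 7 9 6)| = 9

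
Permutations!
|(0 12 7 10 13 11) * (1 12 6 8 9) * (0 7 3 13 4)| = 12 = |(0 6 8 9 1 12 3 13 11 7 10 4)|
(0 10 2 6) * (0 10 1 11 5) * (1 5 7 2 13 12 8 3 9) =(0 5)(1 11 7 2 6 10 13 12 8 3 9) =[5, 11, 6, 9, 4, 0, 10, 2, 3, 1, 13, 7, 8, 12]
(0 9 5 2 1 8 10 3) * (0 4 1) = [9, 8, 0, 4, 1, 2, 6, 7, 10, 5, 3] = (0 9 5 2)(1 8 10 3 4)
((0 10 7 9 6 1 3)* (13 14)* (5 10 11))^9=(13 14)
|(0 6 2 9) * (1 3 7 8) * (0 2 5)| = |(0 6 5)(1 3 7 8)(2 9)| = 12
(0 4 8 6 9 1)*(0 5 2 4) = [0, 5, 4, 3, 8, 2, 9, 7, 6, 1] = (1 5 2 4 8 6 9)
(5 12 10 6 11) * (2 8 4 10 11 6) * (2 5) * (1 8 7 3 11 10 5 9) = (1 8 4 5 12 10 9)(2 7 3 11) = [0, 8, 7, 11, 5, 12, 6, 3, 4, 1, 9, 2, 10]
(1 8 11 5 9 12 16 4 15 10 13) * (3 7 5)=(1 8 11 3 7 5 9 12 16 4 15 10 13)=[0, 8, 2, 7, 15, 9, 6, 5, 11, 12, 13, 3, 16, 1, 14, 10, 4]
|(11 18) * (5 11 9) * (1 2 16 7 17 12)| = 12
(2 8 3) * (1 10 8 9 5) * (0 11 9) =[11, 10, 0, 2, 4, 1, 6, 7, 3, 5, 8, 9] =(0 11 9 5 1 10 8 3 2)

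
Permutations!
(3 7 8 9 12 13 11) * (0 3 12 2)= (0 3 7 8 9 2)(11 12 13)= [3, 1, 0, 7, 4, 5, 6, 8, 9, 2, 10, 12, 13, 11]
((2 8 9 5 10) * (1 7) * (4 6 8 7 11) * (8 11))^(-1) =(1 7 2 10 5 9 8)(4 11 6)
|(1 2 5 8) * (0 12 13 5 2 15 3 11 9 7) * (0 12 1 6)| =12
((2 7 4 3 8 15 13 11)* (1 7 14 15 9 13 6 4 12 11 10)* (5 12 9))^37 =(1 9 10 7 13)(2 5 4 14 12 3 15 11 8 6)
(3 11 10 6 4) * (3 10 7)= (3 11 7)(4 10 6)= [0, 1, 2, 11, 10, 5, 4, 3, 8, 9, 6, 7]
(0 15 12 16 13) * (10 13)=[15, 1, 2, 3, 4, 5, 6, 7, 8, 9, 13, 11, 16, 0, 14, 12, 10]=(0 15 12 16 10 13)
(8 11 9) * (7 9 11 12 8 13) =[0, 1, 2, 3, 4, 5, 6, 9, 12, 13, 10, 11, 8, 7] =(7 9 13)(8 12)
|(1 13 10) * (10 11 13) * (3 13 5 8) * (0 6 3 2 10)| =10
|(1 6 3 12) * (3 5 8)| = |(1 6 5 8 3 12)| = 6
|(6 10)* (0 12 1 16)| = |(0 12 1 16)(6 10)| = 4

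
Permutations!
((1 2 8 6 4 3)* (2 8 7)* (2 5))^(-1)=(1 3 4 6 8)(2 5 7)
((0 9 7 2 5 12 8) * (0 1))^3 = (0 2 8 9 5 1 7 12)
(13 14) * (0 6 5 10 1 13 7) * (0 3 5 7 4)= (0 6 7 3 5 10 1 13 14 4)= [6, 13, 2, 5, 0, 10, 7, 3, 8, 9, 1, 11, 12, 14, 4]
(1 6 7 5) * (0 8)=(0 8)(1 6 7 5)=[8, 6, 2, 3, 4, 1, 7, 5, 0]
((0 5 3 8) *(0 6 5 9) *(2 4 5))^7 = ((0 9)(2 4 5 3 8 6))^7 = (0 9)(2 4 5 3 8 6)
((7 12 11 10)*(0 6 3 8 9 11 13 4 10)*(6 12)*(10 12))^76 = ((0 10 7 6 3 8 9 11)(4 12 13))^76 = (0 3)(4 12 13)(6 11)(7 9)(8 10)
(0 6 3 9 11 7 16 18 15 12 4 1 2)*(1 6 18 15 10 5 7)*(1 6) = (0 18 10 5 7 16 15 12 4 1 2)(3 9 11 6) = [18, 2, 0, 9, 1, 7, 3, 16, 8, 11, 5, 6, 4, 13, 14, 12, 15, 17, 10]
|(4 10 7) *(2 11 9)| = |(2 11 9)(4 10 7)| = 3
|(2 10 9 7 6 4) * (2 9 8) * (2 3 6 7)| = |(2 10 8 3 6 4 9)| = 7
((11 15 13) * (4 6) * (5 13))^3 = (4 6)(5 15 11 13)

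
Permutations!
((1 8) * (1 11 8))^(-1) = (8 11)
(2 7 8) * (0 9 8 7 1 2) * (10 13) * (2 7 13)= (0 9 8)(1 7 13 10 2)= [9, 7, 1, 3, 4, 5, 6, 13, 0, 8, 2, 11, 12, 10]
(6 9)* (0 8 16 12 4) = [8, 1, 2, 3, 0, 5, 9, 7, 16, 6, 10, 11, 4, 13, 14, 15, 12] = (0 8 16 12 4)(6 9)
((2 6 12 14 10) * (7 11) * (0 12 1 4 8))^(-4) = ((0 12 14 10 2 6 1 4 8)(7 11))^(-4) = (0 6 12 1 14 4 10 8 2)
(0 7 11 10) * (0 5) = (0 7 11 10 5) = [7, 1, 2, 3, 4, 0, 6, 11, 8, 9, 5, 10]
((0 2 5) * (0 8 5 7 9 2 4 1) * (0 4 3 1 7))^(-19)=((0 3 1 4 7 9 2)(5 8))^(-19)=(0 1 7 2 3 4 9)(5 8)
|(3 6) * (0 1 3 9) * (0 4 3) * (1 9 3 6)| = |(0 9 4 6 3 1)| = 6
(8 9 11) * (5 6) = (5 6)(8 9 11) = [0, 1, 2, 3, 4, 6, 5, 7, 9, 11, 10, 8]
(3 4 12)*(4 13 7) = (3 13 7 4 12) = [0, 1, 2, 13, 12, 5, 6, 4, 8, 9, 10, 11, 3, 7]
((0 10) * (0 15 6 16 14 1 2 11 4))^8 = (0 11 1 16 15)(2 14 6 10 4)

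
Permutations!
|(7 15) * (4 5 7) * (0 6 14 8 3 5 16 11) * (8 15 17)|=35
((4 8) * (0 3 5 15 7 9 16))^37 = (0 5 7 16 3 15 9)(4 8)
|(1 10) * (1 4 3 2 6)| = |(1 10 4 3 2 6)| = 6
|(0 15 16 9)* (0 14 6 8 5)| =|(0 15 16 9 14 6 8 5)| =8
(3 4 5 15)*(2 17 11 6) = [0, 1, 17, 4, 5, 15, 2, 7, 8, 9, 10, 6, 12, 13, 14, 3, 16, 11] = (2 17 11 6)(3 4 5 15)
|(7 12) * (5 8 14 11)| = |(5 8 14 11)(7 12)| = 4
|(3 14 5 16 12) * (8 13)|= |(3 14 5 16 12)(8 13)|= 10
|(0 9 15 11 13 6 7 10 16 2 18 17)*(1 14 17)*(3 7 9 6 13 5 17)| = 56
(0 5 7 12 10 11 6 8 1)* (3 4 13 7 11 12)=(0 5 11 6 8 1)(3 4 13 7)(10 12)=[5, 0, 2, 4, 13, 11, 8, 3, 1, 9, 12, 6, 10, 7]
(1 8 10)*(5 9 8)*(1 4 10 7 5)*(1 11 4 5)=(1 11 4 10 5 9 8 7)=[0, 11, 2, 3, 10, 9, 6, 1, 7, 8, 5, 4]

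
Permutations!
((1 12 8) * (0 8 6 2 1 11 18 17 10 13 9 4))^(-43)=((0 8 11 18 17 10 13 9 4)(1 12 6 2))^(-43)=(0 11 17 13 4 8 18 10 9)(1 12 6 2)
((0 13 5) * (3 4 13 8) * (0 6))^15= (0 8 3 4 13 5 6)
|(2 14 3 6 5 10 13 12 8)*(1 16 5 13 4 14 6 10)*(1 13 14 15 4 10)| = |(1 16 5 13 12 8 2 6 14 3)(4 15)| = 10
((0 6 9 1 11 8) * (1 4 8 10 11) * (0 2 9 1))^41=((0 6 1)(2 9 4 8)(10 11))^41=(0 1 6)(2 9 4 8)(10 11)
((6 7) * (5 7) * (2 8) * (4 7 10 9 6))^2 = (5 9)(6 10)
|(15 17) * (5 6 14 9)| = 4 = |(5 6 14 9)(15 17)|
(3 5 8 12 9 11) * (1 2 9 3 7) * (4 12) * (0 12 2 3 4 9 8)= [12, 3, 8, 5, 2, 0, 6, 1, 9, 11, 10, 7, 4]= (0 12 4 2 8 9 11 7 1 3 5)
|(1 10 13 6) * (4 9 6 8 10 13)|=7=|(1 13 8 10 4 9 6)|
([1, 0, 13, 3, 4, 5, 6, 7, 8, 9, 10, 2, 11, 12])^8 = (13)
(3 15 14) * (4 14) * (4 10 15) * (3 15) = [0, 1, 2, 4, 14, 5, 6, 7, 8, 9, 3, 11, 12, 13, 15, 10] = (3 4 14 15 10)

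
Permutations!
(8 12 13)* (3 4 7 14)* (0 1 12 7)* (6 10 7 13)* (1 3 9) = (0 3 4)(1 12 6 10 7 14 9)(8 13) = [3, 12, 2, 4, 0, 5, 10, 14, 13, 1, 7, 11, 6, 8, 9]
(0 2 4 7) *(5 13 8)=(0 2 4 7)(5 13 8)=[2, 1, 4, 3, 7, 13, 6, 0, 5, 9, 10, 11, 12, 8]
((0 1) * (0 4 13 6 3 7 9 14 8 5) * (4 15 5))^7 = (0 5 15 1)(3 6 13 4 8 14 9 7)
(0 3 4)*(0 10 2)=(0 3 4 10 2)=[3, 1, 0, 4, 10, 5, 6, 7, 8, 9, 2]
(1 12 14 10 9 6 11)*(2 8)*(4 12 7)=[0, 7, 8, 3, 12, 5, 11, 4, 2, 6, 9, 1, 14, 13, 10]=(1 7 4 12 14 10 9 6 11)(2 8)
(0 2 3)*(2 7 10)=(0 7 10 2 3)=[7, 1, 3, 0, 4, 5, 6, 10, 8, 9, 2]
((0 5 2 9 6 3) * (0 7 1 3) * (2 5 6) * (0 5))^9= (2 9)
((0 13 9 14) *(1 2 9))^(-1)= (0 14 9 2 1 13)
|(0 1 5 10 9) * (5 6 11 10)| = 6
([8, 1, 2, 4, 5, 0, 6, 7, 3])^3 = [4, 1, 2, 0, 8, 3, 6, 7, 5]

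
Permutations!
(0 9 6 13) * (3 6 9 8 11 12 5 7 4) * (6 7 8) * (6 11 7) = (0 11 12 5 8 7 4 3 6 13) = [11, 1, 2, 6, 3, 8, 13, 4, 7, 9, 10, 12, 5, 0]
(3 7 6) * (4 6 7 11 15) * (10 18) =[0, 1, 2, 11, 6, 5, 3, 7, 8, 9, 18, 15, 12, 13, 14, 4, 16, 17, 10] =(3 11 15 4 6)(10 18)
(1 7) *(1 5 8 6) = [0, 7, 2, 3, 4, 8, 1, 5, 6] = (1 7 5 8 6)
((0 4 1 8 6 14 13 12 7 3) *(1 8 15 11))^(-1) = ((0 4 8 6 14 13 12 7 3)(1 15 11))^(-1) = (0 3 7 12 13 14 6 8 4)(1 11 15)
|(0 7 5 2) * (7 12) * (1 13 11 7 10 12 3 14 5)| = |(0 3 14 5 2)(1 13 11 7)(10 12)| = 20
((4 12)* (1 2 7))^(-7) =(1 7 2)(4 12)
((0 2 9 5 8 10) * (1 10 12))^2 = (0 9 8 1)(2 5 12 10)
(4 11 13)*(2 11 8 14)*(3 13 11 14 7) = (2 14)(3 13 4 8 7) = [0, 1, 14, 13, 8, 5, 6, 3, 7, 9, 10, 11, 12, 4, 2]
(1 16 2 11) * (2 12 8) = [0, 16, 11, 3, 4, 5, 6, 7, 2, 9, 10, 1, 8, 13, 14, 15, 12] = (1 16 12 8 2 11)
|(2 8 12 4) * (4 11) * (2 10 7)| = |(2 8 12 11 4 10 7)| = 7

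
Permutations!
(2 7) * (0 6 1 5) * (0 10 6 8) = (0 8)(1 5 10 6)(2 7) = [8, 5, 7, 3, 4, 10, 1, 2, 0, 9, 6]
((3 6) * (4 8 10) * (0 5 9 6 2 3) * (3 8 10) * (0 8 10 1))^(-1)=((0 5 9 6 8 3 2 10 4 1))^(-1)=(0 1 4 10 2 3 8 6 9 5)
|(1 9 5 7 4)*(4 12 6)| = 7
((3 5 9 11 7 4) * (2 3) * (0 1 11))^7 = ((0 1 11 7 4 2 3 5 9))^7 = (0 5 2 7 1 9 3 4 11)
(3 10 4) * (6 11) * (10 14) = (3 14 10 4)(6 11) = [0, 1, 2, 14, 3, 5, 11, 7, 8, 9, 4, 6, 12, 13, 10]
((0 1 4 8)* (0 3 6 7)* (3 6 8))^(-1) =((0 1 4 3 8 6 7))^(-1) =(0 7 6 8 3 4 1)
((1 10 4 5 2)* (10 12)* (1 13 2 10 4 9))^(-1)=((1 12 4 5 10 9)(2 13))^(-1)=(1 9 10 5 4 12)(2 13)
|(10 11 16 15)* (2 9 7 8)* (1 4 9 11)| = |(1 4 9 7 8 2 11 16 15 10)| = 10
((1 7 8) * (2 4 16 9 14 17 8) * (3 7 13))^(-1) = ((1 13 3 7 2 4 16 9 14 17 8))^(-1) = (1 8 17 14 9 16 4 2 7 3 13)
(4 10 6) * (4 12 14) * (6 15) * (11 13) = (4 10 15 6 12 14)(11 13) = [0, 1, 2, 3, 10, 5, 12, 7, 8, 9, 15, 13, 14, 11, 4, 6]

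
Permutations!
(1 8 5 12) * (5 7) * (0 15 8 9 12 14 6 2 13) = (0 15 8 7 5 14 6 2 13)(1 9 12) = [15, 9, 13, 3, 4, 14, 2, 5, 7, 12, 10, 11, 1, 0, 6, 8]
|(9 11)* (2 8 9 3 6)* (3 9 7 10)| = 6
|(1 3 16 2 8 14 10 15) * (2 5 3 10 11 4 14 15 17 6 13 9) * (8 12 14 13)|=|(1 10 17 6 8 15)(2 12 14 11 4 13 9)(3 16 5)|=42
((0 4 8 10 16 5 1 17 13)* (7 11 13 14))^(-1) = (0 13 11 7 14 17 1 5 16 10 8 4)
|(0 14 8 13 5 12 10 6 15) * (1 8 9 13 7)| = 9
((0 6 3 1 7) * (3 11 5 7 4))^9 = (0 7 5 11 6)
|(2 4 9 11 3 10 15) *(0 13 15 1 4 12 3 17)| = |(0 13 15 2 12 3 10 1 4 9 11 17)| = 12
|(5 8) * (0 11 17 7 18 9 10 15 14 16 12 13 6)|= 26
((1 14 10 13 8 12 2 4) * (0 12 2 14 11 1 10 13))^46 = ((0 12 14 13 8 2 4 10)(1 11))^46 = (0 4 8 14)(2 13 12 10)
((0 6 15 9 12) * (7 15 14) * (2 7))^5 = ((0 6 14 2 7 15 9 12))^5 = (0 15 14 12 7 6 9 2)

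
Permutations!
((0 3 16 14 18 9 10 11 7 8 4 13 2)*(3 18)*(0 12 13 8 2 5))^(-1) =((0 18 9 10 11 7 2 12 13 5)(3 16 14)(4 8))^(-1) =(0 5 13 12 2 7 11 10 9 18)(3 14 16)(4 8)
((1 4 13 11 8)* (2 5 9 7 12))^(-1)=((1 4 13 11 8)(2 5 9 7 12))^(-1)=(1 8 11 13 4)(2 12 7 9 5)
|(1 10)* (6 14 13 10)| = |(1 6 14 13 10)| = 5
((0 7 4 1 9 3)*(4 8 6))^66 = (0 8 4 9)(1 3 7 6)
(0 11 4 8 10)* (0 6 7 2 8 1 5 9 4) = (0 11)(1 5 9 4)(2 8 10 6 7) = [11, 5, 8, 3, 1, 9, 7, 2, 10, 4, 6, 0]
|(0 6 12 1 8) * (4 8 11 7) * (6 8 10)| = |(0 8)(1 11 7 4 10 6 12)| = 14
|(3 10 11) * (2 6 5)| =|(2 6 5)(3 10 11)| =3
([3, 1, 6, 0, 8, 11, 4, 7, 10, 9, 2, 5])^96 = (11)(2 6 4 8 10)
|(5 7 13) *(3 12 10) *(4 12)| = |(3 4 12 10)(5 7 13)| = 12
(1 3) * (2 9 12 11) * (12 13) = (1 3)(2 9 13 12 11) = [0, 3, 9, 1, 4, 5, 6, 7, 8, 13, 10, 2, 11, 12]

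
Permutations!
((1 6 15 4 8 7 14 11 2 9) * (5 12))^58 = ((1 6 15 4 8 7 14 11 2 9)(5 12))^58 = (1 2 14 8 15)(4 6 9 11 7)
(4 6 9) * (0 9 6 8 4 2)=(0 9 2)(4 8)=[9, 1, 0, 3, 8, 5, 6, 7, 4, 2]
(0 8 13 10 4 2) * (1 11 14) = (0 8 13 10 4 2)(1 11 14) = [8, 11, 0, 3, 2, 5, 6, 7, 13, 9, 4, 14, 12, 10, 1]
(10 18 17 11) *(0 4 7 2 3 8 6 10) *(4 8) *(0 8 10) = [10, 1, 3, 4, 7, 5, 0, 2, 6, 9, 18, 8, 12, 13, 14, 15, 16, 11, 17] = (0 10 18 17 11 8 6)(2 3 4 7)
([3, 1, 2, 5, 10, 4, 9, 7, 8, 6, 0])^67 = (0 5 10 3 4)(6 9)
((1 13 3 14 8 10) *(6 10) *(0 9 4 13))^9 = ((0 9 4 13 3 14 8 6 10 1))^9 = (0 1 10 6 8 14 3 13 4 9)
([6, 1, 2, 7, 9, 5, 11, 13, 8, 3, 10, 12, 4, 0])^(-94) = (0 9 6 3 11 7 12 13 4)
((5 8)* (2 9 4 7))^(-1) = (2 7 4 9)(5 8)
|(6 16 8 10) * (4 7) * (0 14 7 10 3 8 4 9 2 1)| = |(0 14 7 9 2 1)(3 8)(4 10 6 16)| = 12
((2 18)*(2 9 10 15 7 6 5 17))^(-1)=(2 17 5 6 7 15 10 9 18)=((2 18 9 10 15 7 6 5 17))^(-1)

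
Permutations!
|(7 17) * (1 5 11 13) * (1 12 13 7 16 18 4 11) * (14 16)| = 14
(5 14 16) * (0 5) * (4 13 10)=[5, 1, 2, 3, 13, 14, 6, 7, 8, 9, 4, 11, 12, 10, 16, 15, 0]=(0 5 14 16)(4 13 10)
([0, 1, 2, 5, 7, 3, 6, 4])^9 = [0, 1, 2, 5, 7, 3, 6, 4]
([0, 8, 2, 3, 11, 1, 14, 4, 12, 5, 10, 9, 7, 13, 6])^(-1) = [0, 5, 2, 3, 7, 9, 14, 12, 1, 11, 10, 4, 8, 13, 6]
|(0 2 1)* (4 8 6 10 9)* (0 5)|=|(0 2 1 5)(4 8 6 10 9)|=20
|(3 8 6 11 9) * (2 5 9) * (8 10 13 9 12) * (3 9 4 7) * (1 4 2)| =|(1 4 7 3 10 13 2 5 12 8 6 11)| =12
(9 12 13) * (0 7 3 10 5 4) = (0 7 3 10 5 4)(9 12 13) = [7, 1, 2, 10, 0, 4, 6, 3, 8, 12, 5, 11, 13, 9]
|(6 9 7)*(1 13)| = 6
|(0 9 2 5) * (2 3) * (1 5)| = |(0 9 3 2 1 5)| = 6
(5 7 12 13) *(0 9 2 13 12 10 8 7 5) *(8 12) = (0 9 2 13)(7 10 12 8) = [9, 1, 13, 3, 4, 5, 6, 10, 7, 2, 12, 11, 8, 0]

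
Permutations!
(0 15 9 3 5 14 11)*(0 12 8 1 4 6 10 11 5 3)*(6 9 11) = (0 15 11 12 8 1 4 9)(5 14)(6 10) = [15, 4, 2, 3, 9, 14, 10, 7, 1, 0, 6, 12, 8, 13, 5, 11]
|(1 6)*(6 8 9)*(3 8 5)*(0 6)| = |(0 6 1 5 3 8 9)| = 7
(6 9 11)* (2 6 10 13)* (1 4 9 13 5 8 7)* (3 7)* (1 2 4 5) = (1 5 8 3 7 2 6 13 4 9 11 10) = [0, 5, 6, 7, 9, 8, 13, 2, 3, 11, 1, 10, 12, 4]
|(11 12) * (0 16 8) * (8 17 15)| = 10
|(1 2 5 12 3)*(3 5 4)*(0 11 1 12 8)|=|(0 11 1 2 4 3 12 5 8)|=9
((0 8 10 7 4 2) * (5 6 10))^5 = (0 7 5 2 10 8 4 6)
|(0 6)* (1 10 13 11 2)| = 10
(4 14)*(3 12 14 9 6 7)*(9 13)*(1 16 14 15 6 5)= (1 16 14 4 13 9 5)(3 12 15 6 7)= [0, 16, 2, 12, 13, 1, 7, 3, 8, 5, 10, 11, 15, 9, 4, 6, 14]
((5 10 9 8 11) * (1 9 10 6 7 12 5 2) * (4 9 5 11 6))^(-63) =((1 5 4 9 8 6 7 12 11 2))^(-63) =(1 12 8 5 11 6 4 2 7 9)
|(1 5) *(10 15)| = 2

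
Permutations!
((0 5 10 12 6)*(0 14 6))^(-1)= ((0 5 10 12)(6 14))^(-1)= (0 12 10 5)(6 14)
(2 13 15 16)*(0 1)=(0 1)(2 13 15 16)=[1, 0, 13, 3, 4, 5, 6, 7, 8, 9, 10, 11, 12, 15, 14, 16, 2]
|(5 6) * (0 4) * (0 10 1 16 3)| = 6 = |(0 4 10 1 16 3)(5 6)|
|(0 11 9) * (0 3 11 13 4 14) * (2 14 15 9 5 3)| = |(0 13 4 15 9 2 14)(3 11 5)| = 21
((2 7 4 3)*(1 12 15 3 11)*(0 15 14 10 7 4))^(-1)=(0 7 10 14 12 1 11 4 2 3 15)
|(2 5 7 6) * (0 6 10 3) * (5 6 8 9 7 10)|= 14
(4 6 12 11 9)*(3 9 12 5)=[0, 1, 2, 9, 6, 3, 5, 7, 8, 4, 10, 12, 11]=(3 9 4 6 5)(11 12)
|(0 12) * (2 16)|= |(0 12)(2 16)|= 2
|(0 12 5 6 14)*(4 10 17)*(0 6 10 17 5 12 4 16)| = 4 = |(0 4 17 16)(5 10)(6 14)|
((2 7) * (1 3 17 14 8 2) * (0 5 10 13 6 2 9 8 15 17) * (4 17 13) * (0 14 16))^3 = ((0 5 10 4 17 16)(1 3 14 15 13 6 2 7)(8 9))^3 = (0 4)(1 15 2 3 13 7 14 6)(5 17)(8 9)(10 16)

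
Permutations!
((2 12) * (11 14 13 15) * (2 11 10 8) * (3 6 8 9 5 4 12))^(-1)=((2 3 6 8)(4 12 11 14 13 15 10 9 5))^(-1)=(2 8 6 3)(4 5 9 10 15 13 14 11 12)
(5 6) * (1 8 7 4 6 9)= (1 8 7 4 6 5 9)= [0, 8, 2, 3, 6, 9, 5, 4, 7, 1]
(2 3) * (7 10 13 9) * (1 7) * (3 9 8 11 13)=(1 7 10 3 2 9)(8 11 13)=[0, 7, 9, 2, 4, 5, 6, 10, 11, 1, 3, 13, 12, 8]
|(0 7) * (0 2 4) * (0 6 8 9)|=|(0 7 2 4 6 8 9)|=7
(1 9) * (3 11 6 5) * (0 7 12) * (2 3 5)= (0 7 12)(1 9)(2 3 11 6)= [7, 9, 3, 11, 4, 5, 2, 12, 8, 1, 10, 6, 0]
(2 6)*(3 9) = (2 6)(3 9) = [0, 1, 6, 9, 4, 5, 2, 7, 8, 3]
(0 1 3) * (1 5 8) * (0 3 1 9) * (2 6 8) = (0 5 2 6 8 9) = [5, 1, 6, 3, 4, 2, 8, 7, 9, 0]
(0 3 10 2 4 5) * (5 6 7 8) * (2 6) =(0 3 10 6 7 8 5)(2 4) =[3, 1, 4, 10, 2, 0, 7, 8, 5, 9, 6]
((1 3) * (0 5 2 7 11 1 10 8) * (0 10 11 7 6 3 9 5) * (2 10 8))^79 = ((1 9 5 10 2 6 3 11))^79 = (1 11 3 6 2 10 5 9)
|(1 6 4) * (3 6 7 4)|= |(1 7 4)(3 6)|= 6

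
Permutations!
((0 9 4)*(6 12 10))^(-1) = ((0 9 4)(6 12 10))^(-1) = (0 4 9)(6 10 12)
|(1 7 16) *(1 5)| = |(1 7 16 5)| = 4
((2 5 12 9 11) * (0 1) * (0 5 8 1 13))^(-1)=((0 13)(1 5 12 9 11 2 8))^(-1)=(0 13)(1 8 2 11 9 12 5)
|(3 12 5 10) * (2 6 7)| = |(2 6 7)(3 12 5 10)| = 12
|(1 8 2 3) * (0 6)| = 4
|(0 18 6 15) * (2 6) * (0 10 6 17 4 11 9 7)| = 24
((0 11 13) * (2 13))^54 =((0 11 2 13))^54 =(0 2)(11 13)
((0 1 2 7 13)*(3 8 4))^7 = ((0 1 2 7 13)(3 8 4))^7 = (0 2 13 1 7)(3 8 4)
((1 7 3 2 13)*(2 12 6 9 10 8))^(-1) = (1 13 2 8 10 9 6 12 3 7)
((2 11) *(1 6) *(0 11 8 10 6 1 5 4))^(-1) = (0 4 5 6 10 8 2 11)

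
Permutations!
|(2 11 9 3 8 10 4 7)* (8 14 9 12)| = |(2 11 12 8 10 4 7)(3 14 9)| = 21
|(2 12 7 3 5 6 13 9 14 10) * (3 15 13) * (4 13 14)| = 6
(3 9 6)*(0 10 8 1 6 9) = [10, 6, 2, 0, 4, 5, 3, 7, 1, 9, 8] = (0 10 8 1 6 3)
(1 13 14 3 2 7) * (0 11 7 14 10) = (0 11 7 1 13 10)(2 14 3) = [11, 13, 14, 2, 4, 5, 6, 1, 8, 9, 0, 7, 12, 10, 3]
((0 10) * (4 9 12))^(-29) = ((0 10)(4 9 12))^(-29) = (0 10)(4 9 12)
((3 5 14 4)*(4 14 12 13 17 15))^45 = (3 13 4 12 15 5 17)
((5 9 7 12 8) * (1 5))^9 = ((1 5 9 7 12 8))^9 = (1 7)(5 12)(8 9)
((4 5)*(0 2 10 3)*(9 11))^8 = (11)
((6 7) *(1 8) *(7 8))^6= (1 6)(7 8)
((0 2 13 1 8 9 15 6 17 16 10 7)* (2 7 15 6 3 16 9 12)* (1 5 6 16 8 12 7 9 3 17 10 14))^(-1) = (0 7 8 3 17 15 10 6 5 13 2 12 1 14 16 9)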